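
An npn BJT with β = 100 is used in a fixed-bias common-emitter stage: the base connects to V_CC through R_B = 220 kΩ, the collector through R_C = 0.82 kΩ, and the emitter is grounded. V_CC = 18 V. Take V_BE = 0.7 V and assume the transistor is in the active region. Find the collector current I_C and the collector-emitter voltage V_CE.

Base loop: V_CC = I_B·R_B + V_BE, so I_B = (18 − 0.7)/220 kΩ = 0.0786 mA.
In the active region I_C = β·I_B = 100 × 0.0786 = 7.86 mA.
Collector loop: V_CE = V_CC − I_C·R_C = 18 − 7.86×0.82 = 11.6 V.
Since V_CE = 11.6 V > V_CE(sat) ≈ 0.2 V, the transistor is in the active region as assumed.

I_C ≈ 7.9 mA, V_CE ≈ 12 V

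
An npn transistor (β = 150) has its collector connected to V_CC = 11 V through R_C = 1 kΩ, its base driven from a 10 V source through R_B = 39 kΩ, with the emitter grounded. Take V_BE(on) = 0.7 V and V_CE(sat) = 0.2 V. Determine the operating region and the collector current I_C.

saturation; I_C ≈ 11 mA

Assume active: I_B = (10 − 0.7)/39 = 0.238 mA, giving I_C = β·I_B = 35.8 mA.
But then V_CE = 11 − 35.8×1 = -24.8 V < V_CE(sat) = 0.2 V — impossible in the active region.
So the transistor is saturated. With V_CE = 0.2 V, I_C = (V_CC − 0.2)/R_C = 10.8/1 = 10.8 mA.
Check: β·I_B = 35.8 mA > I_C = 10.8 mA, confirming saturation.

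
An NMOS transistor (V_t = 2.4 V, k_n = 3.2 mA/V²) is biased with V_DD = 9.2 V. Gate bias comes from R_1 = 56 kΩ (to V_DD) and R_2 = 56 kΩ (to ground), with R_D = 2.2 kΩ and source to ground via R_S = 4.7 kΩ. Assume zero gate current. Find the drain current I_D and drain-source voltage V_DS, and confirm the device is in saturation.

V_G = V_DD·R_2/(R_1+R_2) = 9.2×56/112 = 4.6 V.
Assume saturation: I_D = (k_n/2)(V_GS − V_t)² with V_GS = V_G − I_D·R_S = 4.6 − 4.7·I_D.
Substituting gives 35.3·I_D² − 34.1·I_D + 7.74 = 0, with roots I_D = 0.366 or 0.598 mA.
The root I_D = 0.598 mA gives V_GS = 1.79 V ≤ V_t, so take I_D = 0.366 mA.
Then V_GS = 2.88 V and V_DS = V_DD − I_D(R_D+R_S) = 9.2 − 0.366×6.9 = 6.67 V.
Saturation requires V_DS ≥ V_GS − V_t = 0.478 V; 6.67 ≥ 0.478 ✓.

I_D ≈ 0.37 mA, V_DS ≈ 6.7 V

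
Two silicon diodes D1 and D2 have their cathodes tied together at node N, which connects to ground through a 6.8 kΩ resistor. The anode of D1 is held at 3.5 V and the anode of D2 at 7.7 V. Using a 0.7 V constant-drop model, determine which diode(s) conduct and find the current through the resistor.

Assume both conduct. Then node N would need to be at both 3.5−0.7 = 2.8 V and 7.7−0.7 = 7 V, which is impossible.
Assume only D2 conducts: V_N = 7.7 − 0.7 = 7 V, so I_R = 7/6.8 = 1.03 mA.
Check D1: its anode-to-cathode voltage is 3.5 − 7 = -3.5 V < 0.7 V, so it is off. The assumption is consistent.

Only D2 conducts; I_R ≈ 1 mA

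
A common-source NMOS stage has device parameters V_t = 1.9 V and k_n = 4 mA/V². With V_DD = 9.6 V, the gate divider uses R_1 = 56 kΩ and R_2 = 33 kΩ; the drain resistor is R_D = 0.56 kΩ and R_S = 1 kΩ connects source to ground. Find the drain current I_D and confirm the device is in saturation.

V_G = V_DD·R_2/(R_1+R_2) = 9.6×33/89 = 3.56 V.
Assume saturation: I_D = (k_n/2)(V_GS − V_t)² with V_GS = V_G − I_D·R_S = 3.56 − 1·I_D.
Substituting gives 2·I_D² − 7.64·I_D + 5.51 = 0, with roots I_D = 0.965 or 2.85 mA.
The root I_D = 2.85 mA gives V_GS = 0.705 V ≤ V_t, so take I_D = 0.965 mA.
Then V_GS = 2.59 V and V_DS = V_DD − I_D(R_D+R_S) = 9.6 − 0.965×1.56 = 8.09 V.
Saturation requires V_DS ≥ V_GS − V_t = 0.695 V; 8.09 ≥ 0.695 ✓.

I_D ≈ 0.96 mA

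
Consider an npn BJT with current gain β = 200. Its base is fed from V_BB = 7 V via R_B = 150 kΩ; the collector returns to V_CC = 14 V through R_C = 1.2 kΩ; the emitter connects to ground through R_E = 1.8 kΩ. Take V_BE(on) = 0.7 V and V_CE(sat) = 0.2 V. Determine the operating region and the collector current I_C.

active; I_C ≈ 2.5 mA

Assume active. Base-emitter loop: I_B = (V_BB − V_BE)/(R_B + (β+1)R_E) = (7 − 0.7)/(150 + 201×1.8) = 0.0123 mA.
I_C = β·I_B = 200×0.0123 = 2.46 mA.
V_CE = V_CC − I_C·R_C − I_E·R_E = 14 − 2.46×1.2 − 2.47×1.8 = 6.59 V > V_CE(sat), so the active-region assumption holds.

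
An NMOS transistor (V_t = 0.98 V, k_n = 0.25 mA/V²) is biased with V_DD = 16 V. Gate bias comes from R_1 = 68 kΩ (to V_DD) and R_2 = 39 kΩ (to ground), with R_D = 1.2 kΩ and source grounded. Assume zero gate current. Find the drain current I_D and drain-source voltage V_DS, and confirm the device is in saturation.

V_G = V_DD·R_2/(R_1+R_2) = 16×39/107 = 5.83 V. With the source grounded, V_GS = V_G = 5.83 V.
Assume saturation: I_D = (k_n/2)(V_GS − V_t)² = (0.25/2)×(5.83 − 0.98)² = 0.125×4.85² = 2.94 mA.
V_DS = V_DD − I_D·R_D = 16 − 2.94×1.2 = 12.5 V.
Saturation requires V_DS ≥ V_GS − V_t = 4.85 V; 12.5 ≥ 4.85 ✓.

I_D ≈ 2.9 mA, V_DS ≈ 12 V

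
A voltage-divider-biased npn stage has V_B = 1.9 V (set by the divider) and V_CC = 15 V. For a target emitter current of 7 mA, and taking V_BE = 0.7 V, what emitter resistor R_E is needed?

V_E = V_B − V_BE = 1.9 − 0.7 = 1.2 V.
R_E = V_E / I_E = 1.2 / 7 = 0.171 kΩ.

R_E ≈ 0.17 kΩ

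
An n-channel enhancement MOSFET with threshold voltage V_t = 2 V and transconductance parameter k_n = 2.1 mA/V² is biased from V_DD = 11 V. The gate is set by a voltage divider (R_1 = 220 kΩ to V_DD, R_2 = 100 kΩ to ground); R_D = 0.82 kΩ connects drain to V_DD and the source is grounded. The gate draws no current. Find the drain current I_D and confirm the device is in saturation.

I_D ≈ 2.2 mA

V_G = V_DD·R_2/(R_1+R_2) = 11×100/320 = 3.44 V. With the source grounded, V_GS = V_G = 3.44 V.
Assume saturation: I_D = (k_n/2)(V_GS − V_t)² = (2.1/2)×(3.44 − 2)² = 1.05×1.44² = 2.17 mA.
V_DS = V_DD − I_D·R_D = 11 − 2.17×0.82 = 9.22 V.
Saturation requires V_DS ≥ V_GS − V_t = 1.44 V; 9.22 ≥ 1.44 ✓.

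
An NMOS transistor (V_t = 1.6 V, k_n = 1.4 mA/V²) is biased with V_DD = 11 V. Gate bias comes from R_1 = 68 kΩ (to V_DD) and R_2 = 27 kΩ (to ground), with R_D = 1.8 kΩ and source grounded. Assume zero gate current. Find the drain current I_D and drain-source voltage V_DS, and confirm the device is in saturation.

V_G = V_DD·R_2/(R_1+R_2) = 11×27/95 = 3.13 V. With the source grounded, V_GS = V_G = 3.13 V.
Assume saturation: I_D = (k_n/2)(V_GS − V_t)² = (1.4/2)×(3.13 − 1.6)² = 0.7×1.53² = 1.63 mA.
V_DS = V_DD − I_D·R_D = 11 − 1.63×1.8 = 8.06 V.
Saturation requires V_DS ≥ V_GS − V_t = 1.53 V; 8.06 ≥ 1.53 ✓.

I_D ≈ 1.6 mA, V_DS ≈ 8.1 V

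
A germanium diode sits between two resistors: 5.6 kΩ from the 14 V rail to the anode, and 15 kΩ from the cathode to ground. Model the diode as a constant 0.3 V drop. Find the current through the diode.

I ≈ 0.67 mA

The two resistors are in series with the diode, so KVL gives 14 = I·5.6 + 0.3 + I·15.
I = (14 − 0.3) / (5.6 + 15) kΩ = 13.7 / 20.6 = 0.665 mA.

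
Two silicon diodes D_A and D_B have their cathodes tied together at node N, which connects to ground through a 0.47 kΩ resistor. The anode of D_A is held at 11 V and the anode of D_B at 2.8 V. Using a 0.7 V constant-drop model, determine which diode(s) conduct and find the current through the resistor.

Only D_A conducts; I_R ≈ 22 mA

Assume both conduct. Then node N would need to be at both 11−0.7 = 10.3 V and 2.8−0.7 = 2.1 V, which is impossible.
Assume only D_A conducts: V_N = 11 − 0.7 = 10.3 V, so I_R = 10.3/0.47 = 21.9 mA.
Check D_B: its anode-to-cathode voltage is 2.8 − 10.3 = -7.5 V < 0.7 V, so it is off. The assumption is consistent.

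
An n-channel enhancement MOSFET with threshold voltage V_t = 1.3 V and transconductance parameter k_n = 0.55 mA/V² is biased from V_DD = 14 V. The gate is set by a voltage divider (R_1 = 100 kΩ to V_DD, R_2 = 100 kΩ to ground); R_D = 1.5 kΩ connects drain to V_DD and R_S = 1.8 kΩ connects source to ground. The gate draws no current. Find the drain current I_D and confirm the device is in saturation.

I_D ≈ 1.8 mA

V_G = V_DD·R_2/(R_1+R_2) = 14×100/200 = 7 V.
Assume saturation: I_D = (k_n/2)(V_GS − V_t)² with V_GS = V_G − I_D·R_S = 7 − 1.8·I_D.
Substituting gives 0.891·I_D² − 6.64·I_D + 8.93 = 0, with roots I_D = 1.76 or 5.69 mA.
The root I_D = 5.69 mA gives V_GS = -3.25 V ≤ V_t, so take I_D = 1.76 mA.
Then V_GS = 3.83 V and V_DS = V_DD − I_D(R_D+R_S) = 14 − 1.76×3.3 = 8.19 V.
Saturation requires V_DS ≥ V_GS − V_t = 2.53 V; 8.19 ≥ 2.53 ✓.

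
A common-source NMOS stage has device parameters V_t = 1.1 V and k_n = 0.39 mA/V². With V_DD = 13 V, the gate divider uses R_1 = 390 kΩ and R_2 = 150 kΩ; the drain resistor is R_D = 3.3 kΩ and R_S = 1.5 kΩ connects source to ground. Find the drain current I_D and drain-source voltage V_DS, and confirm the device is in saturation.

V_G = V_DD·R_2/(R_1+R_2) = 13×150/540 = 3.61 V.
Assume saturation: I_D = (k_n/2)(V_GS − V_t)² with V_GS = V_G − I_D·R_S = 3.61 − 1.5·I_D.
Substituting gives 0.439·I_D² − 2.47·I_D + 1.23 = 0, with roots I_D = 0.552 or 5.08 mA.
The root I_D = 5.08 mA gives V_GS = -4 V ≤ V_t, so take I_D = 0.552 mA.
Then V_GS = 2.78 V and V_DS = V_DD − I_D(R_D+R_S) = 13 − 0.552×4.8 = 10.3 V.
Saturation requires V_DS ≥ V_GS − V_t = 1.68 V; 10.3 ≥ 1.68 ✓.

I_D ≈ 0.55 mA, V_DS ≈ 10 V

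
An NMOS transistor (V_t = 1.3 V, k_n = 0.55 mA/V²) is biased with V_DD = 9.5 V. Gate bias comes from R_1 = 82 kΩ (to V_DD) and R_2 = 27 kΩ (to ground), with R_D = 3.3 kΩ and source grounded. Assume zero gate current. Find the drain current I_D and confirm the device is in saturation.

V_G = V_DD·R_2/(R_1+R_2) = 9.5×27/109 = 2.35 V. With the source grounded, V_GS = V_G = 2.35 V.
Assume saturation: I_D = (k_n/2)(V_GS − V_t)² = (0.55/2)×(2.35 − 1.3)² = 0.275×1.05² = 0.305 mA.
V_DS = V_DD − I_D·R_D = 9.5 − 0.305×3.3 = 8.49 V.
Saturation requires V_DS ≥ V_GS − V_t = 1.05 V; 8.49 ≥ 1.05 ✓.

I_D ≈ 0.31 mA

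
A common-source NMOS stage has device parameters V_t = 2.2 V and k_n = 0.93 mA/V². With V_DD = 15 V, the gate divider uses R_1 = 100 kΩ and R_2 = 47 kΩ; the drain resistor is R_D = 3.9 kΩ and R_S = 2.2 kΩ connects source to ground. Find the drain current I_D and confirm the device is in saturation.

I_D ≈ 0.64 mA

V_G = V_DD·R_2/(R_1+R_2) = 15×47/147 = 4.8 V.
Assume saturation: I_D = (k_n/2)(V_GS − V_t)² with V_GS = V_G − I_D·R_S = 4.8 − 2.2·I_D.
Substituting gives 2.25·I_D² − 6.31·I_D + 3.13 = 0, with roots I_D = 0.645 or 2.16 mA.
The root I_D = 2.16 mA gives V_GS = 0.045 V ≤ V_t, so take I_D = 0.645 mA.
Then V_GS = 3.38 V and V_DS = V_DD − I_D(R_D+R_S) = 15 − 0.645×6.1 = 11.1 V.
Saturation requires V_DS ≥ V_GS − V_t = 1.18 V; 11.1 ≥ 1.18 ✓.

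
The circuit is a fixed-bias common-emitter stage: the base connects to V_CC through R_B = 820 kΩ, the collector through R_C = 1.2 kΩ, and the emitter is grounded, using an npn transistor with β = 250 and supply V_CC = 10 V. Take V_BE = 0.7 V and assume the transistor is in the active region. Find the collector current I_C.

Base loop: V_CC = I_B·R_B + V_BE, so I_B = (10 − 0.7)/820 kΩ = 0.0113 mA.
In the active region I_C = β·I_B = 250 × 0.0113 = 2.84 mA.
Collector loop: V_CE = V_CC − I_C·R_C = 10 − 2.84×1.2 = 6.6 V.
Since V_CE = 6.6 V > V_CE(sat) ≈ 0.2 V, the transistor is in the active region as assumed.

I_C ≈ 2.8 mA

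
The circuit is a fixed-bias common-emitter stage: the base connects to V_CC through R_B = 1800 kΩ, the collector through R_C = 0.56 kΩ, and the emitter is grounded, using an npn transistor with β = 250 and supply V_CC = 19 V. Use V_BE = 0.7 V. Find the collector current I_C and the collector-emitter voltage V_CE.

I_C ≈ 2.5 mA, V_CE ≈ 18 V

Base loop: V_CC = I_B·R_B + V_BE, so I_B = (19 − 0.7)/1800 kΩ = 0.0102 mA.
In the active region I_C = β·I_B = 250 × 0.0102 = 2.54 mA.
Collector loop: V_CE = V_CC − I_C·R_C = 19 − 2.54×0.56 = 17.6 V.
Since V_CE = 17.6 V > V_CE(sat) ≈ 0.2 V, the transistor is in the active region as assumed.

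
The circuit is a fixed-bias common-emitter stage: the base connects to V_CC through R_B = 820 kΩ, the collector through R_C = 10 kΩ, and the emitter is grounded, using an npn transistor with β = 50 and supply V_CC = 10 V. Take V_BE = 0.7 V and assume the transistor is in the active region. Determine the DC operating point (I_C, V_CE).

I_C ≈ 0.57 mA, V_CE ≈ 4.3 V

Base loop: V_CC = I_B·R_B + V_BE, so I_B = (10 − 0.7)/820 kΩ = 0.0113 mA.
In the active region I_C = β·I_B = 50 × 0.0113 = 0.567 mA.
Collector loop: V_CE = V_CC − I_C·R_C = 10 − 0.567×10 = 4.33 V.
Since V_CE = 4.33 V > V_CE(sat) ≈ 0.2 V, the transistor is in the active region as assumed.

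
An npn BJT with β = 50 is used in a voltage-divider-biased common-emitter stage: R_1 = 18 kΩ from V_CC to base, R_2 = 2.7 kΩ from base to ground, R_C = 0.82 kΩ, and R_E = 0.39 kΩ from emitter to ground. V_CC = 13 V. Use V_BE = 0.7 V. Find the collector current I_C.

I_C ≈ 2.2 mA

Thevenize the base divider: V_Th = V_CC·R_2/(R_1+R_2) = 13×2.7/20.7 = 1.7 V, R_Th = R_1‖R_2 = 2.35 kΩ.
Base-emitter loop: V_Th = I_B·R_Th + V_BE + (β+1)I_B·R_E, so I_B = (1.7 − 0.7) / (2.35 + 51×0.39) = 0.0448 mA.
I_C = β·I_B = 50×0.0448 = 2.24 mA, and I_E = (β+1)I_B = 2.28 mA.
V_CE = V_CC − I_C·R_C − I_E·R_E = 13 − 2.24×0.82 − 2.28×0.39 = 10.3 V.
V_CE = 10.3 V > 0.2 V confirms active-region operation.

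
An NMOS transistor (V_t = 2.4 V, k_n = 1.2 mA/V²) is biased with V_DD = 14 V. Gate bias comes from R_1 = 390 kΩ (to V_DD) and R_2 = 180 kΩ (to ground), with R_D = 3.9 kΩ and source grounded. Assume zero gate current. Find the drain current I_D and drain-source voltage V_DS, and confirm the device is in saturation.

V_G = V_DD·R_2/(R_1+R_2) = 14×180/570 = 4.42 V. With the source grounded, V_GS = V_G = 4.42 V.
Assume saturation: I_D = (k_n/2)(V_GS − V_t)² = (1.2/2)×(4.42 − 2.4)² = 0.6×2.02² = 2.45 mA.
V_DS = V_DD − I_D·R_D = 14 − 2.45×3.9 = 4.44 V.
Saturation requires V_DS ≥ V_GS − V_t = 2.02 V; 4.44 ≥ 2.02 ✓.

I_D ≈ 2.5 mA, V_DS ≈ 4.4 V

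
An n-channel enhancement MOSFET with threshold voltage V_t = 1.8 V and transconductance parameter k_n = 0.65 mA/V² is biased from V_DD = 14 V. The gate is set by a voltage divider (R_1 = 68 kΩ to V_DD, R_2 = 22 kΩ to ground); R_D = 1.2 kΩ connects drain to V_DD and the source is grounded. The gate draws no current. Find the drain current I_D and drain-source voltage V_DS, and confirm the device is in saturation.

V_G = V_DD·R_2/(R_1+R_2) = 14×22/90 = 3.42 V. With the source grounded, V_GS = V_G = 3.42 V.
Assume saturation: I_D = (k_n/2)(V_GS − V_t)² = (0.65/2)×(3.42 − 1.8)² = 0.325×1.62² = 0.855 mA.
V_DS = V_DD − I_D·R_D = 14 − 0.855×1.2 = 13 V.
Saturation requires V_DS ≥ V_GS − V_t = 1.62 V; 13 ≥ 1.62 ✓.

I_D ≈ 0.86 mA, V_DS ≈ 13 V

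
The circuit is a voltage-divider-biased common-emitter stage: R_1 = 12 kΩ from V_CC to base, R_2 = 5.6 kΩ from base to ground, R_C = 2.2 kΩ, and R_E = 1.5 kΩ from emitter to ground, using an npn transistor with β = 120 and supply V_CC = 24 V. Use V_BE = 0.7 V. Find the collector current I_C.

I_C ≈ 4.5 mA

Thevenize the base divider: V_Th = V_CC·R_2/(R_1+R_2) = 24×5.6/17.6 = 7.64 V, R_Th = R_1‖R_2 = 3.82 kΩ.
Base-emitter loop: V_Th = I_B·R_Th + V_BE + (β+1)I_B·R_E, so I_B = (7.64 − 0.7) / (3.82 + 121×1.5) = 0.0374 mA.
I_C = β·I_B = 120×0.0374 = 4.49 mA, and I_E = (β+1)I_B = 4.53 mA.
V_CE = V_CC − I_C·R_C − I_E·R_E = 24 − 4.49×2.2 − 4.53×1.5 = 7.33 V.
V_CE = 7.33 V > 0.2 V confirms active-region operation.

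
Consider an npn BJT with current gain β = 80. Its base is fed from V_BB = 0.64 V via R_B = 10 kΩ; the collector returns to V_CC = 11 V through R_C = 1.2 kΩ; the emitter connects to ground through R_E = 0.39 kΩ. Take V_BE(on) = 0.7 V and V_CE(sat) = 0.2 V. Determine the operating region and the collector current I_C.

cutoff; I_C ≈ 0

V_BB = 0.64 V ≤ V_BE(on) = 0.7 V, so the base-emitter junction is not forward biased.
The transistor is in cutoff: I_B = I_C = 0.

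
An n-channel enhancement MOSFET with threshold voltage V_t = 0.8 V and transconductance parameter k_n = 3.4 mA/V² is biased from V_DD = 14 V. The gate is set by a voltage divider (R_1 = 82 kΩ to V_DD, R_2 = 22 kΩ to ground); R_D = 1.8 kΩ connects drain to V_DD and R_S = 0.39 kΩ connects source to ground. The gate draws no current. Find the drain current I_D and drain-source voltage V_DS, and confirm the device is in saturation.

V_G = V_DD·R_2/(R_1+R_2) = 14×22/104 = 2.96 V.
Assume saturation: I_D = (k_n/2)(V_GS − V_t)² with V_GS = V_G − I_D·R_S = 2.96 − 0.39·I_D.
Substituting gives 0.259·I_D² − 3.87·I_D + 7.94 = 0, with roots I_D = 2.46 or 12.5 mA.
The root I_D = 12.5 mA gives V_GS = -1.91 V ≤ V_t, so take I_D = 2.46 mA.
Then V_GS = 2 V and V_DS = V_DD − I_D(R_D+R_S) = 14 − 2.46×2.19 = 8.62 V.
Saturation requires V_DS ≥ V_GS − V_t = 1.2 V; 8.62 ≥ 1.2 ✓.

I_D ≈ 2.5 mA, V_DS ≈ 8.6 V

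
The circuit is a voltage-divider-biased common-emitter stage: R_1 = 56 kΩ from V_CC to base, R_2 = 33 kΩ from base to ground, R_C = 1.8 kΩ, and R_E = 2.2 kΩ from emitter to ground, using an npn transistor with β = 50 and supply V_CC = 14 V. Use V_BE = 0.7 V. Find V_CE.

Thevenize the base divider: V_Th = V_CC·R_2/(R_1+R_2) = 14×33/89 = 5.19 V, R_Th = R_1‖R_2 = 20.8 kΩ.
Base-emitter loop: V_Th = I_B·R_Th + V_BE + (β+1)I_B·R_E, so I_B = (5.19 − 0.7) / (20.8 + 51×2.2) = 0.0338 mA.
I_C = β·I_B = 50×0.0338 = 1.69 mA, and I_E = (β+1)I_B = 1.72 mA.
V_CE = V_CC − I_C·R_C − I_E·R_E = 14 − 1.69×1.8 − 1.72×2.2 = 7.17 V.
V_CE = 7.17 V > 0.2 V confirms active-region operation.

V_CE ≈ 7.2 V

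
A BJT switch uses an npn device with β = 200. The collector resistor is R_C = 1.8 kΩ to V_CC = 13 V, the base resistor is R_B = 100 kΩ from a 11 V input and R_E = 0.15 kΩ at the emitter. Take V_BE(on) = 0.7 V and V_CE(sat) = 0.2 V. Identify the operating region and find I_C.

Assume active: I_B = (11 − 0.7)/(100 + 201×0.15) = 0.0791 mA, I_C = β·I_B = 15.8 mA.
Then V_CE = 13 − 15.8×1.8 − 15.9×0.15 = -17.9 V < 0.2 V — the active assumption fails.
Re-solve with V_CE = 0.2 V. KCL at the emitter: V_E/R_E = (V_BB−0.7−V_E)/R_B + (V_CC−0.2−V_E)/R_C, giving V_E = 0.997 V.
I_C = (V_CC − 0.2 − V_E)/R_C = (12.8 − 0.997)/1.8 = 6.56 mA.
Check: I_B = (10.3 − 0.997)/100 = 0.093 mA, and β·I_B = 18.6 mA > I_C, confirming saturation.

saturation; I_C ≈ 6.6 mA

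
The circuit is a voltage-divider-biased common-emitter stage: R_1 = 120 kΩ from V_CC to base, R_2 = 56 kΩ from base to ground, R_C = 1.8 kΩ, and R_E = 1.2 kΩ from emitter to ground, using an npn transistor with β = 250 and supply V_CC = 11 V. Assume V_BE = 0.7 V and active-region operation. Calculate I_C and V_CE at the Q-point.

Thevenize the base divider: V_Th = V_CC·R_2/(R_1+R_2) = 11×56/176 = 3.5 V, R_Th = R_1‖R_2 = 38.2 kΩ.
Base-emitter loop: V_Th = I_B·R_Th + V_BE + (β+1)I_B·R_E, so I_B = (3.5 − 0.7) / (38.2 + 251×1.2) = 0.00825 mA.
I_C = β·I_B = 250×0.00825 = 2.06 mA, and I_E = (β+1)I_B = 2.07 mA.
V_CE = V_CC − I_C·R_C − I_E·R_E = 11 − 2.06×1.8 − 2.07×1.2 = 4.8 V.
V_CE = 4.8 V > 0.2 V confirms active-region operation.

I_C ≈ 2.1 mA, V_CE ≈ 4.8 V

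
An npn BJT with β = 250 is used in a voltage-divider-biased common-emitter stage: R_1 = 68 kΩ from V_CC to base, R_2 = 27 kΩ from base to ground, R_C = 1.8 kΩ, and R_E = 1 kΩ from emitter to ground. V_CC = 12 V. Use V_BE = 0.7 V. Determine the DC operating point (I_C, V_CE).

I_C ≈ 2.5 mA, V_CE ≈ 5 V

Thevenize the base divider: V_Th = V_CC·R_2/(R_1+R_2) = 12×27/95 = 3.41 V, R_Th = R_1‖R_2 = 19.3 kΩ.
Base-emitter loop: V_Th = I_B·R_Th + V_BE + (β+1)I_B·R_E, so I_B = (3.41 − 0.7) / (19.3 + 251×1) = 0.01 mA.
I_C = β·I_B = 250×0.01 = 2.51 mA, and I_E = (β+1)I_B = 2.52 mA.
V_CE = V_CC − I_C·R_C − I_E·R_E = 12 − 2.51×1.8 − 2.52×1 = 4.97 V.
V_CE = 4.97 V > 0.2 V confirms active-region operation.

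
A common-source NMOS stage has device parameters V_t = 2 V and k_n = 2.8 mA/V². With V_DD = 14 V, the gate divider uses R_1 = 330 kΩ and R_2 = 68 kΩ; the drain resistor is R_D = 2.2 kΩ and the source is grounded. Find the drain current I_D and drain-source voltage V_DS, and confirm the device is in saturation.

I_D ≈ 0.22 mA, V_DS ≈ 14 V

V_G = V_DD·R_2/(R_1+R_2) = 14×68/398 = 2.39 V. With the source grounded, V_GS = V_G = 2.39 V.
Assume saturation: I_D = (k_n/2)(V_GS − V_t)² = (2.8/2)×(2.39 − 2)² = 1.4×0.392² = 0.215 mA.
V_DS = V_DD − I_D·R_D = 14 − 0.215×2.2 = 13.5 V.
Saturation requires V_DS ≥ V_GS − V_t = 0.392 V; 13.5 ≥ 0.392 ✓.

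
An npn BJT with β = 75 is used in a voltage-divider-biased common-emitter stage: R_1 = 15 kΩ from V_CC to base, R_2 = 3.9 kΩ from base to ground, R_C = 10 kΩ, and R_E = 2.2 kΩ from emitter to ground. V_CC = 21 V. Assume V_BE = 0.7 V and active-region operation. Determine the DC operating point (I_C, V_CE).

Thevenize the base divider: V_Th = V_CC·R_2/(R_1+R_2) = 21×3.9/18.9 = 4.33 V, R_Th = R_1‖R_2 = 3.1 kΩ.
Base-emitter loop: V_Th = I_B·R_Th + V_BE + (β+1)I_B·R_E, so I_B = (4.33 − 0.7) / (3.1 + 76×2.2) = 0.0213 mA.
I_C = β·I_B = 75×0.0213 = 1.6 mA, and I_E = (β+1)I_B = 1.62 mA.
V_CE = V_CC − I_C·R_C − I_E·R_E = 21 − 1.6×10 − 1.62×2.2 = 1.43 V.
V_CE = 1.43 V > 0.2 V confirms active-region operation.

I_C ≈ 1.6 mA, V_CE ≈ 1.4 V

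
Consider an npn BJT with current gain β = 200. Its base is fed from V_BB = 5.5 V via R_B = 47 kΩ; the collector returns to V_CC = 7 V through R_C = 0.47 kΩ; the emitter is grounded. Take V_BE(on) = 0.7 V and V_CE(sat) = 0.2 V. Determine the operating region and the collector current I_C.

Assume active: I_B = (5.5 − 0.7)/47 = 0.102 mA, giving I_C = β·I_B = 20.4 mA.
But then V_CE = 7 − 20.4×0.47 = -2.6 V < V_CE(sat) = 0.2 V — impossible in the active region.
So the transistor is saturated. With V_CE = 0.2 V, I_C = (V_CC − 0.2)/R_C = 6.8/0.47 = 14.5 mA.
Check: β·I_B = 20.4 mA > I_C = 14.5 mA, confirming saturation.

saturation; I_C ≈ 14 mA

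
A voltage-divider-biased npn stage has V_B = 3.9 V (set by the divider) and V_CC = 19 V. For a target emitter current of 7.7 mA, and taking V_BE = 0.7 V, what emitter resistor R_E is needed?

V_E = V_B − V_BE = 3.9 − 0.7 = 3.2 V.
R_E = V_E / I_E = 3.2 / 7.7 = 0.416 kΩ.

R_E ≈ 0.42 kΩ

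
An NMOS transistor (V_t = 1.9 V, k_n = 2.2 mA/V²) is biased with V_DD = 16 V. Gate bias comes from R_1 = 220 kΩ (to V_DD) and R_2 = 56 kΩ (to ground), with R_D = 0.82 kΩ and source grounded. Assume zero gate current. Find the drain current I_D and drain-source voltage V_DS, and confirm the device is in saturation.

V_G = V_DD·R_2/(R_1+R_2) = 16×56/276 = 3.25 V. With the source grounded, V_GS = V_G = 3.25 V.
Assume saturation: I_D = (k_n/2)(V_GS − V_t)² = (2.2/2)×(3.25 − 1.9)² = 1.1×1.35² = 1.99 mA.
V_DS = V_DD − I_D·R_D = 16 − 1.99×0.82 = 14.4 V.
Saturation requires V_DS ≥ V_GS − V_t = 1.35 V; 14.4 ≥ 1.35 ✓.

I_D ≈ 2 mA, V_DS ≈ 14 V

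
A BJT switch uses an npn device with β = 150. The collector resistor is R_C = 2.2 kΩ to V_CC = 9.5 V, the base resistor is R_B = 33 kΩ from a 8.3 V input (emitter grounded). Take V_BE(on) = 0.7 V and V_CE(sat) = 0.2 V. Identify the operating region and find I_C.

saturation; I_C ≈ 4.2 mA

Assume active: I_B = (8.3 − 0.7)/33 = 0.23 mA, giving I_C = β·I_B = 34.5 mA.
But then V_CE = 9.5 − 34.5×2.2 = -66.5 V < V_CE(sat) = 0.2 V — impossible in the active region.
So the transistor is saturated. With V_CE = 0.2 V, I_C = (V_CC − 0.2)/R_C = 9.3/2.2 = 4.23 mA.
Check: β·I_B = 34.5 mA > I_C = 4.23 mA, confirming saturation.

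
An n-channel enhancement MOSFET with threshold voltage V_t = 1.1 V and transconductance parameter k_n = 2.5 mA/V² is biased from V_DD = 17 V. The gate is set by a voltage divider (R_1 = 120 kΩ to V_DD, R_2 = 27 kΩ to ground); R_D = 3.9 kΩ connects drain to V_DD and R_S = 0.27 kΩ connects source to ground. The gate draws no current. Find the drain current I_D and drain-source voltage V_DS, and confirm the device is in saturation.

V_G = V_DD·R_2/(R_1+R_2) = 17×27/147 = 3.12 V.
Assume saturation: I_D = (k_n/2)(V_GS − V_t)² with V_GS = V_G − I_D·R_S = 3.12 − 0.27·I_D.
Substituting gives 0.0911·I_D² − 2.37·I_D + 5.11 = 0, with roots I_D = 2.38 or 23.6 mA.
The root I_D = 23.6 mA gives V_GS = -3.24 V ≤ V_t, so take I_D = 2.38 mA.
Then V_GS = 2.48 V and V_DS = V_DD − I_D(R_D+R_S) = 17 − 2.38×4.17 = 7.08 V.
Saturation requires V_DS ≥ V_GS − V_t = 1.38 V; 7.08 ≥ 1.38 ✓.

I_D ≈ 2.4 mA, V_DS ≈ 7.1 V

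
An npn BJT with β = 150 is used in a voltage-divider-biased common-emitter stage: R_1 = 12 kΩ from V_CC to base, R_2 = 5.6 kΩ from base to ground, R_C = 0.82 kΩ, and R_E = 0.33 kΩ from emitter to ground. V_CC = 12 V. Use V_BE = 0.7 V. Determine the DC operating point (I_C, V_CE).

Thevenize the base divider: V_Th = V_CC·R_2/(R_1+R_2) = 12×5.6/17.6 = 3.82 V, R_Th = R_1‖R_2 = 3.82 kΩ.
Base-emitter loop: V_Th = I_B·R_Th + V_BE + (β+1)I_B·R_E, so I_B = (3.82 − 0.7) / (3.82 + 151×0.33) = 0.0581 mA.
I_C = β·I_B = 150×0.0581 = 8.72 mA, and I_E = (β+1)I_B = 8.78 mA.
V_CE = V_CC − I_C·R_C − I_E·R_E = 12 − 8.72×0.82 − 8.78×0.33 = 1.95 V.
V_CE = 1.95 V > 0.2 V confirms active-region operation.

I_C ≈ 8.7 mA, V_CE ≈ 2 V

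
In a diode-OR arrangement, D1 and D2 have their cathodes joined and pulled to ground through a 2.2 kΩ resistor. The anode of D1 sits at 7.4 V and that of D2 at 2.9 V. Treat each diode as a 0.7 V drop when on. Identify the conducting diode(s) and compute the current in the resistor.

Assume both conduct. Then node N would need to be at both 7.4−0.7 = 6.7 V and 2.9−0.7 = 2.2 V, which is impossible.
Assume only D1 conducts: V_N = 7.4 − 0.7 = 6.7 V, so I_R = 6.7/2.2 = 3.05 mA.
Check D2: its anode-to-cathode voltage is 2.9 − 6.7 = -3.8 V < 0.7 V, so it is off. The assumption is consistent.

Only D1 conducts; I_R ≈ 3 mA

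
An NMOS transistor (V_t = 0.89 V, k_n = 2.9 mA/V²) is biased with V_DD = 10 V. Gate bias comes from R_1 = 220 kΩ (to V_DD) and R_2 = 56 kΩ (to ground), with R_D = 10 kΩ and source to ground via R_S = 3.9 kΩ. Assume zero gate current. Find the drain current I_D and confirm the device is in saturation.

V_G = V_DD·R_2/(R_1+R_2) = 10×56/276 = 2.03 V.
Assume saturation: I_D = (k_n/2)(V_GS − V_t)² with V_GS = V_G − I_D·R_S = 2.03 − 3.9·I_D.
Substituting gives 22.1·I_D² − 13.9·I_D + 1.88 = 0, with roots I_D = 0.197 or 0.432 mA.
The root I_D = 0.432 mA gives V_GS = 0.344 V ≤ V_t, so take I_D = 0.197 mA.
Then V_GS = 1.26 V and V_DS = V_DD − I_D(R_D+R_S) = 10 − 0.197×13.9 = 7.26 V.
Saturation requires V_DS ≥ V_GS − V_t = 0.369 V; 7.26 ≥ 0.369 ✓.

I_D ≈ 0.2 mA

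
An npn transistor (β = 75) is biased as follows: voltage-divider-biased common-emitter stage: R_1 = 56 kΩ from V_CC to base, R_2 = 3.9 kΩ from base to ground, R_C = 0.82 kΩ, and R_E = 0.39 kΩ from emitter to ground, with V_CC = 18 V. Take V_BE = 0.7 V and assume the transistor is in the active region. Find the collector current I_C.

I_C ≈ 1.1 mA

Thevenize the base divider: V_Th = V_CC·R_2/(R_1+R_2) = 18×3.9/59.9 = 1.17 V, R_Th = R_1‖R_2 = 3.65 kΩ.
Base-emitter loop: V_Th = I_B·R_Th + V_BE + (β+1)I_B·R_E, so I_B = (1.17 − 0.7) / (3.65 + 76×0.39) = 0.0142 mA.
I_C = β·I_B = 75×0.0142 = 1.06 mA, and I_E = (β+1)I_B = 1.08 mA.
V_CE = V_CC − I_C·R_C − I_E·R_E = 18 − 1.06×0.82 − 1.08×0.39 = 16.7 V.
V_CE = 16.7 V > 0.2 V confirms active-region operation.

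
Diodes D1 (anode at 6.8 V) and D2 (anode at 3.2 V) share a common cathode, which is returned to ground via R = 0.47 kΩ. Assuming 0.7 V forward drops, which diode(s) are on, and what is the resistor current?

Assume both conduct. Then node N would need to be at both 6.8−0.7 = 6.1 V and 3.2−0.7 = 2.5 V, which is impossible.
Assume only D1 conducts: V_N = 6.8 − 0.7 = 6.1 V, so I_R = 6.1/0.47 = 13 mA.
Check D2: its anode-to-cathode voltage is 3.2 − 6.1 = -2.9 V < 0.7 V, so it is off. The assumption is consistent.

Only D1 conducts; I_R ≈ 13 mA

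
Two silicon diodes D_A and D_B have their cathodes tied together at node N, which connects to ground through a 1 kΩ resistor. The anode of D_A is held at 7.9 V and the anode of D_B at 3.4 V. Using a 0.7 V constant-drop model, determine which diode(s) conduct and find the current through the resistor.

Assume both conduct. Then node N would need to be at both 7.9−0.7 = 7.2 V and 3.4−0.7 = 2.7 V, which is impossible.
Assume only D_A conducts: V_N = 7.9 − 0.7 = 7.2 V, so I_R = 7.2/1 = 7.2 mA.
Check D_B: its anode-to-cathode voltage is 3.4 − 7.2 = -3.8 V < 0.7 V, so it is off. The assumption is consistent.

Only D_A conducts; I_R ≈ 7.2 mA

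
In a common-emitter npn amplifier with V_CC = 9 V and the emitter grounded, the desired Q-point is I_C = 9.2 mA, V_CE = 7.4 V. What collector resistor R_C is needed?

R_C ≈ 0.17 kΩ

Collector loop: V_CC = I_C·R_C + V_CE.
R_C = (V_CC − V_CE)/I_C = (9 − 7.4)/9.2 = 0.174 kΩ.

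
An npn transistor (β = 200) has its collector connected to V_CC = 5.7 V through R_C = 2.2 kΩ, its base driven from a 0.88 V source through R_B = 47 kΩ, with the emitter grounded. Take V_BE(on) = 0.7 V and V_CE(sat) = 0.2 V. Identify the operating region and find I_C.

Assume active. Base-emitter loop: I_B = (V_BB − V_BE)/R_B = (0.88 − 0.7)/47 = 0.00383 mA.
I_C = β·I_B = 200×0.00383 = 0.766 mA.
V_CE = V_CC − I_C·R_C = 5.7 − 0.766×2.2 = 4.01 V > V_CE(sat), so the active-region assumption holds.

active; I_C ≈ 0.77 mA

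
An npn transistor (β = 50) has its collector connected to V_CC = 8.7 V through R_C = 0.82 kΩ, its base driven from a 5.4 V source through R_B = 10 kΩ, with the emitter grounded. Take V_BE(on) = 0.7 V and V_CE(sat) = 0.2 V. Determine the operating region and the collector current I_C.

Assume active: I_B = (5.4 − 0.7)/10 = 0.47 mA, giving I_C = β·I_B = 23.5 mA.
But then V_CE = 8.7 − 23.5×0.82 = -10.6 V < V_CE(sat) = 0.2 V — impossible in the active region.
So the transistor is saturated. With V_CE = 0.2 V, I_C = (V_CC − 0.2)/R_C = 8.5/0.82 = 10.4 mA.
Check: β·I_B = 23.5 mA > I_C = 10.4 mA, confirming saturation.

saturation; I_C ≈ 10 mA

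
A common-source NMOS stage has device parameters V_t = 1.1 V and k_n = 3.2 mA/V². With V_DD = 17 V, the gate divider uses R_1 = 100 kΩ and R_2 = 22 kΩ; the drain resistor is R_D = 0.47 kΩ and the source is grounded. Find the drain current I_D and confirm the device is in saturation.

I_D ≈ 6.2 mA

V_G = V_DD·R_2/(R_1+R_2) = 17×22/122 = 3.07 V. With the source grounded, V_GS = V_G = 3.07 V.
Assume saturation: I_D = (k_n/2)(V_GS − V_t)² = (3.2/2)×(3.07 − 1.1)² = 1.6×1.97² = 6.18 mA.
V_DS = V_DD − I_D·R_D = 17 − 6.18×0.47 = 14.1 V.
Saturation requires V_DS ≥ V_GS − V_t = 1.97 V; 14.1 ≥ 1.97 ✓.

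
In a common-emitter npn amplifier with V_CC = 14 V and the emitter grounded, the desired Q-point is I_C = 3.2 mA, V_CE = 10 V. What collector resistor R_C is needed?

Collector loop: V_CC = I_C·R_C + V_CE.
R_C = (V_CC − V_CE)/I_C = (14 − 10)/3.2 = 1.25 kΩ.

R_C ≈ 1.2 kΩ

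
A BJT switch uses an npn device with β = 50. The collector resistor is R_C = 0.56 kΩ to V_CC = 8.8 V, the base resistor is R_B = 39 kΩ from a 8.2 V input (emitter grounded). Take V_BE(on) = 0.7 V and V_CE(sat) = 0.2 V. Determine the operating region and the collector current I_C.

active; I_C ≈ 9.6 mA

Assume active. Base-emitter loop: I_B = (V_BB − V_BE)/R_B = (8.2 − 0.7)/39 = 0.192 mA.
I_C = β·I_B = 50×0.192 = 9.62 mA.
V_CE = V_CC − I_C·R_C = 8.8 − 9.62×0.56 = 3.42 V > V_CE(sat), so the active-region assumption holds.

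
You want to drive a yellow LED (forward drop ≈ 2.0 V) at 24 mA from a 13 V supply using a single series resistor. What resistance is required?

R ≈ 0.46 kΩ

The resistor drops V_S − V_D = 13 − 2.0 = 11 V at 24 mA.
R = 11 V / 24 mA = 0.458 kΩ.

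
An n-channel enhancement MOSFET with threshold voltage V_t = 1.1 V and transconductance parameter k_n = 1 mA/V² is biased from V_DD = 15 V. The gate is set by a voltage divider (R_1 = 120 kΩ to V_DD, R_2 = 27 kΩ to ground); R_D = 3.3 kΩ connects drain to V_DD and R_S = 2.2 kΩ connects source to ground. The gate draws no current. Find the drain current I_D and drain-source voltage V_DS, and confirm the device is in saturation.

V_G = V_DD·R_2/(R_1+R_2) = 15×27/147 = 2.76 V.
Assume saturation: I_D = (k_n/2)(V_GS − V_t)² with V_GS = V_G − I_D·R_S = 2.76 − 2.2·I_D.
Substituting gives 2.42·I_D² − 4.64·I_D + 1.37 = 0, with roots I_D = 0.364 or 1.55 mA.
The root I_D = 1.55 mA gives V_GS = -0.663 V ≤ V_t, so take I_D = 0.364 mA.
Then V_GS = 1.95 V and V_DS = V_DD − I_D(R_D+R_S) = 15 − 0.364×5.5 = 13 V.
Saturation requires V_DS ≥ V_GS − V_t = 0.854 V; 13 ≥ 0.854 ✓.

I_D ≈ 0.36 mA, V_DS ≈ 13 V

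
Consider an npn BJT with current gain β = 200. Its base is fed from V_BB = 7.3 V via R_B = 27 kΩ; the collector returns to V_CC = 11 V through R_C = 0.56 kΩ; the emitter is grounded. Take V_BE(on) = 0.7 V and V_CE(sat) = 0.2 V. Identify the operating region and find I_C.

saturation; I_C ≈ 19 mA

Assume active: I_B = (7.3 − 0.7)/27 = 0.244 mA, giving I_C = β·I_B = 48.9 mA.
But then V_CE = 11 − 48.9×0.56 = -16.4 V < V_CE(sat) = 0.2 V — impossible in the active region.
So the transistor is saturated. With V_CE = 0.2 V, I_C = (V_CC − 0.2)/R_C = 10.8/0.56 = 19.3 mA.
Check: β·I_B = 48.9 mA > I_C = 19.3 mA, confirming saturation.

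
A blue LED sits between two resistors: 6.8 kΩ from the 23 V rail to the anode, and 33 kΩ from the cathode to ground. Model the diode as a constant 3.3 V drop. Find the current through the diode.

I ≈ 0.49 mA

The two resistors are in series with the diode, so KVL gives 23 = I·6.8 + 3.3 + I·33.
I = (23 − 3.3) / (6.8 + 33) kΩ = 19.7 / 39.8 = 0.495 mA.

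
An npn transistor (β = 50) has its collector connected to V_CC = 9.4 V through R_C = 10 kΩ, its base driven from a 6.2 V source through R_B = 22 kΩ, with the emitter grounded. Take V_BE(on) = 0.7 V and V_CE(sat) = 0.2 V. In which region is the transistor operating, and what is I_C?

saturation; I_C ≈ 0.92 mA

Assume active: I_B = (6.2 − 0.7)/22 = 0.25 mA, giving I_C = β·I_B = 12.5 mA.
But then V_CE = 9.4 − 12.5×10 = -116 V < V_CE(sat) = 0.2 V — impossible in the active region.
So the transistor is saturated. With V_CE = 0.2 V, I_C = (V_CC − 0.2)/R_C = 9.2/10 = 0.92 mA.
Check: β·I_B = 12.5 mA > I_C = 0.92 mA, confirming saturation.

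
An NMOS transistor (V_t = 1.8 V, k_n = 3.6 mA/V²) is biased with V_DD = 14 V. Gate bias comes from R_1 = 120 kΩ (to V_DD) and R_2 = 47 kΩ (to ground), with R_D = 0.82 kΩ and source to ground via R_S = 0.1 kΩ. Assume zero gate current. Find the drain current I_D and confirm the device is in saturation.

V_G = V_DD·R_2/(R_1+R_2) = 14×47/167 = 3.94 V.
Assume saturation: I_D = (k_n/2)(V_GS − V_t)² with V_GS = V_G − I_D·R_S = 3.94 − 0.1·I_D.
Substituting gives 0.018·I_D² − 1.77·I_D + 8.24 = 0, with roots I_D = 4.9 or 93.5 mA.
The root I_D = 93.5 mA gives V_GS = -5.41 V ≤ V_t, so take I_D = 4.9 mA.
Then V_GS = 3.45 V and V_DS = V_DD − I_D(R_D+R_S) = 14 − 4.9×0.92 = 9.49 V.
Saturation requires V_DS ≥ V_GS − V_t = 1.65 V; 9.49 ≥ 1.65 ✓.

I_D ≈ 4.9 mA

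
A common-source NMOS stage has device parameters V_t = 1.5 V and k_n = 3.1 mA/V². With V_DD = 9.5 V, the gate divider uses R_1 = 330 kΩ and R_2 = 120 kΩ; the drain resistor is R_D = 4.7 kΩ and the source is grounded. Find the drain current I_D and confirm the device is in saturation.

I_D ≈ 1.7 mA

V_G = V_DD·R_2/(R_1+R_2) = 9.5×120/450 = 2.53 V. With the source grounded, V_GS = V_G = 2.53 V.
Assume saturation: I_D = (k_n/2)(V_GS − V_t)² = (3.1/2)×(2.53 − 1.5)² = 1.55×1.03² = 1.66 mA.
V_DS = V_DD − I_D·R_D = 9.5 − 1.66×4.7 = 1.72 V.
Saturation requires V_DS ≥ V_GS − V_t = 1.03 V; 1.72 ≥ 1.03 ✓.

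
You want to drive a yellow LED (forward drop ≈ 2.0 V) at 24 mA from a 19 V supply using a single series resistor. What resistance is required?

The resistor drops V_S − V_D = 19 − 2.0 = 17 V at 24 mA.
R = 17 V / 24 mA = 0.708 kΩ.

R ≈ 0.71 kΩ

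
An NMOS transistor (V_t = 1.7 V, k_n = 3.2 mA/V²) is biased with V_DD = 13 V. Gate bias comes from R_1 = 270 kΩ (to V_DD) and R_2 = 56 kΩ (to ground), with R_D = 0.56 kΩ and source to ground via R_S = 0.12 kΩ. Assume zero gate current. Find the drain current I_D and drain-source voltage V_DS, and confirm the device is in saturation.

I_D ≈ 0.38 mA, V_DS ≈ 13 V

V_G = V_DD·R_2/(R_1+R_2) = 13×56/326 = 2.23 V.
Assume saturation: I_D = (k_n/2)(V_GS − V_t)² with V_GS = V_G − I_D·R_S = 2.23 − 0.12·I_D.
Substituting gives 0.023·I_D² − 1.2·I_D + 0.455 = 0, with roots I_D = 0.38 or 51.9 mA.
The root I_D = 51.9 mA gives V_GS = -4 V ≤ V_t, so take I_D = 0.38 mA.
Then V_GS = 2.19 V and V_DS = V_DD − I_D(R_D+R_S) = 13 − 0.38×0.68 = 12.7 V.
Saturation requires V_DS ≥ V_GS − V_t = 0.487 V; 12.7 ≥ 0.487 ✓.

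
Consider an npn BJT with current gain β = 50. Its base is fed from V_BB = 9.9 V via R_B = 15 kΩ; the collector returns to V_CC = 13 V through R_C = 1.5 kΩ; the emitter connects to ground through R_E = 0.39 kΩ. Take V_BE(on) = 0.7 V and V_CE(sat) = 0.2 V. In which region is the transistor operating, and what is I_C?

saturation; I_C ≈ 6.7 mA

Assume active: I_B = (9.9 − 0.7)/(15 + 51×0.39) = 0.264 mA, I_C = β·I_B = 13.2 mA.
Then V_CE = 13 − 13.2×1.5 − 13.4×0.39 = -12 V < 0.2 V — the active assumption fails.
Re-solve with V_CE = 0.2 V. KCL at the emitter: V_E/R_E = (V_BB−0.7−V_E)/R_B + (V_CC−0.2−V_E)/R_C, giving V_E = 2.77 V.
I_C = (V_CC − 0.2 − V_E)/R_C = (12.8 − 2.77)/1.5 = 6.68 mA.
Check: I_B = (9.2 − 2.77)/15 = 0.428 mA, and β·I_B = 21.4 mA > I_C, confirming saturation.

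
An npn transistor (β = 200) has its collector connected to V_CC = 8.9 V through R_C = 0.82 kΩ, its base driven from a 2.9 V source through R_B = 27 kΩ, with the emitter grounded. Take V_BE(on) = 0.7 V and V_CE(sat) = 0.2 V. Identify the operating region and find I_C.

Assume active: I_B = (2.9 − 0.7)/27 = 0.0815 mA, giving I_C = β·I_B = 16.3 mA.
But then V_CE = 8.9 − 16.3×0.82 = -4.46 V < V_CE(sat) = 0.2 V — impossible in the active region.
So the transistor is saturated. With V_CE = 0.2 V, I_C = (V_CC − 0.2)/R_C = 8.7/0.82 = 10.6 mA.
Check: β·I_B = 16.3 mA > I_C = 10.6 mA, confirming saturation.

saturation; I_C ≈ 11 mA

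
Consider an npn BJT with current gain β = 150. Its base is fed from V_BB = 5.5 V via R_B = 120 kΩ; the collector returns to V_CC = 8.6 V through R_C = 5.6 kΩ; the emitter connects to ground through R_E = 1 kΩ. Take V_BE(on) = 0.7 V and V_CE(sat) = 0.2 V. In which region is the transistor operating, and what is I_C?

Assume active: I_B = (5.5 − 0.7)/(120 + 151×1) = 0.0177 mA, I_C = β·I_B = 2.66 mA.
Then V_CE = 8.6 − 2.66×5.6 − 2.67×1 = -8.95 V < 0.2 V — the active assumption fails.
Re-solve with V_CE = 0.2 V. KCL at the emitter: V_E/R_E = (V_BB−0.7−V_E)/R_B + (V_CC−0.2−V_E)/R_C, giving V_E = 1.3 V.
I_C = (V_CC − 0.2 − V_E)/R_C = (8.4 − 1.3)/5.6 = 1.27 mA.
Check: I_B = (4.8 − 1.3)/120 = 0.0292 mA, and β·I_B = 4.38 mA > I_C, confirming saturation.

saturation; I_C ≈ 1.3 mA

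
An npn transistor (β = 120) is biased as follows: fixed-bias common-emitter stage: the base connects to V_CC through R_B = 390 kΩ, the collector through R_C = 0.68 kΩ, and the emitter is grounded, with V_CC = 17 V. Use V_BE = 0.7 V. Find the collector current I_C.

I_C ≈ 5 mA

Base loop: V_CC = I_B·R_B + V_BE, so I_B = (17 − 0.7)/390 kΩ = 0.0418 mA.
In the active region I_C = β·I_B = 120 × 0.0418 = 5.02 mA.
Collector loop: V_CE = V_CC − I_C·R_C = 17 − 5.02×0.68 = 13.6 V.
Since V_CE = 13.6 V > V_CE(sat) ≈ 0.2 V, the transistor is in the active region as assumed.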